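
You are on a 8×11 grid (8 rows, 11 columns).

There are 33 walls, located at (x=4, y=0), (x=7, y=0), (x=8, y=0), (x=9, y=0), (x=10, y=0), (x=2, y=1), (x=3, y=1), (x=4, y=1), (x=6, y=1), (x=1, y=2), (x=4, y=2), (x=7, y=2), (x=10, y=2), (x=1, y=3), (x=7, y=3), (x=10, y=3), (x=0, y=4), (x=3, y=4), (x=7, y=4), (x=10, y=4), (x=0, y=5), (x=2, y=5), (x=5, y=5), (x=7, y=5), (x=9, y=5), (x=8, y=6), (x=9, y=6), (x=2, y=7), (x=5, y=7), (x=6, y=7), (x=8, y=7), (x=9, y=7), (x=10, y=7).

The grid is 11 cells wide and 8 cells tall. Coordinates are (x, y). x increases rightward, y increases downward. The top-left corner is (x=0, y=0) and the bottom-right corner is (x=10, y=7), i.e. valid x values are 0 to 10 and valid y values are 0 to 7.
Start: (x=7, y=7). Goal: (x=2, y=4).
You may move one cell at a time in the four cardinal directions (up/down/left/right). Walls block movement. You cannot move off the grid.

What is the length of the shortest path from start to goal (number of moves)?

BFS from (x=7, y=7) until reaching (x=2, y=4):
  Distance 0: (x=7, y=7)
  Distance 1: (x=7, y=6)
  Distance 2: (x=6, y=6)
  Distance 3: (x=6, y=5), (x=5, y=6)
  Distance 4: (x=6, y=4), (x=4, y=6)
  Distance 5: (x=6, y=3), (x=5, y=4), (x=4, y=5), (x=3, y=6), (x=4, y=7)
  Distance 6: (x=6, y=2), (x=5, y=3), (x=4, y=4), (x=3, y=5), (x=2, y=6), (x=3, y=7)
  Distance 7: (x=5, y=2), (x=4, y=3), (x=1, y=6)
  Distance 8: (x=5, y=1), (x=3, y=3), (x=1, y=5), (x=0, y=6), (x=1, y=7)
  Distance 9: (x=5, y=0), (x=3, y=2), (x=2, y=3), (x=1, y=4), (x=0, y=7)
  Distance 10: (x=6, y=0), (x=2, y=2), (x=2, y=4)  <- goal reached here
One shortest path (10 moves): (x=7, y=7) -> (x=7, y=6) -> (x=6, y=6) -> (x=5, y=6) -> (x=4, y=6) -> (x=4, y=5) -> (x=4, y=4) -> (x=4, y=3) -> (x=3, y=3) -> (x=2, y=3) -> (x=2, y=4)

Answer: Shortest path length: 10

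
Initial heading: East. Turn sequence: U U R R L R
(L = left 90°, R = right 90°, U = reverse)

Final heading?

Answer: Final heading: West

Derivation:
Start: East
  U (U-turn (180°)) -> West
  U (U-turn (180°)) -> East
  R (right (90° clockwise)) -> South
  R (right (90° clockwise)) -> West
  L (left (90° counter-clockwise)) -> South
  R (right (90° clockwise)) -> West
Final: West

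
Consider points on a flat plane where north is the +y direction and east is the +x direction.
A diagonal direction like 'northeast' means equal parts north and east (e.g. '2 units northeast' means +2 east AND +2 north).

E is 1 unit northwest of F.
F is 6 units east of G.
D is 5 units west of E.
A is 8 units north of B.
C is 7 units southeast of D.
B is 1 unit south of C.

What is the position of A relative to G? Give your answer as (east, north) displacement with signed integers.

Place G at the origin (east=0, north=0).
  F is 6 units east of G: delta (east=+6, north=+0); F at (east=6, north=0).
  E is 1 unit northwest of F: delta (east=-1, north=+1); E at (east=5, north=1).
  D is 5 units west of E: delta (east=-5, north=+0); D at (east=0, north=1).
  C is 7 units southeast of D: delta (east=+7, north=-7); C at (east=7, north=-6).
  B is 1 unit south of C: delta (east=+0, north=-1); B at (east=7, north=-7).
  A is 8 units north of B: delta (east=+0, north=+8); A at (east=7, north=1).
Therefore A relative to G: (east=7, north=1).

Answer: A is at (east=7, north=1) relative to G.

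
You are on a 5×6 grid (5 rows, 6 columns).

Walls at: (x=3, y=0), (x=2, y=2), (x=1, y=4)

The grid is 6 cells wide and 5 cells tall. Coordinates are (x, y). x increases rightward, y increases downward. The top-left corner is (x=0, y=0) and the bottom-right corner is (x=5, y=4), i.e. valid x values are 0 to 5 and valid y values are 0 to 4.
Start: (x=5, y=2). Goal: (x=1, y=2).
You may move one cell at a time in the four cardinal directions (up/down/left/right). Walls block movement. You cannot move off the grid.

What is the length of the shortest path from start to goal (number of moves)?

Answer: Shortest path length: 6

Derivation:
BFS from (x=5, y=2) until reaching (x=1, y=2):
  Distance 0: (x=5, y=2)
  Distance 1: (x=5, y=1), (x=4, y=2), (x=5, y=3)
  Distance 2: (x=5, y=0), (x=4, y=1), (x=3, y=2), (x=4, y=3), (x=5, y=4)
  Distance 3: (x=4, y=0), (x=3, y=1), (x=3, y=3), (x=4, y=4)
  Distance 4: (x=2, y=1), (x=2, y=3), (x=3, y=4)
  Distance 5: (x=2, y=0), (x=1, y=1), (x=1, y=3), (x=2, y=4)
  Distance 6: (x=1, y=0), (x=0, y=1), (x=1, y=2), (x=0, y=3)  <- goal reached here
One shortest path (6 moves): (x=5, y=2) -> (x=4, y=2) -> (x=3, y=2) -> (x=3, y=1) -> (x=2, y=1) -> (x=1, y=1) -> (x=1, y=2)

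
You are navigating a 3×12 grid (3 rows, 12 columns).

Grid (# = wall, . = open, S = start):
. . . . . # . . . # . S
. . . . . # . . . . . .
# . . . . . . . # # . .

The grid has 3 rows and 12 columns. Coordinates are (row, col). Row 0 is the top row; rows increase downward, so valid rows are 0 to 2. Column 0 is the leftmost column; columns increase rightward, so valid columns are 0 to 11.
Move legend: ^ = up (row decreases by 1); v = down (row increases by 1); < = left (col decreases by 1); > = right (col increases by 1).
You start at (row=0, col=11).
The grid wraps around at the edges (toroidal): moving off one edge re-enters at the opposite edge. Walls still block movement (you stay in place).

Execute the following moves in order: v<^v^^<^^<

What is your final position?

Answer: Final position: (row=0, col=10)

Derivation:
Start: (row=0, col=11)
  v (down): (row=0, col=11) -> (row=1, col=11)
  < (left): (row=1, col=11) -> (row=1, col=10)
  ^ (up): (row=1, col=10) -> (row=0, col=10)
  v (down): (row=0, col=10) -> (row=1, col=10)
  ^ (up): (row=1, col=10) -> (row=0, col=10)
  ^ (up): (row=0, col=10) -> (row=2, col=10)
  < (left): blocked, stay at (row=2, col=10)
  ^ (up): (row=2, col=10) -> (row=1, col=10)
  ^ (up): (row=1, col=10) -> (row=0, col=10)
  < (left): blocked, stay at (row=0, col=10)
Final: (row=0, col=10)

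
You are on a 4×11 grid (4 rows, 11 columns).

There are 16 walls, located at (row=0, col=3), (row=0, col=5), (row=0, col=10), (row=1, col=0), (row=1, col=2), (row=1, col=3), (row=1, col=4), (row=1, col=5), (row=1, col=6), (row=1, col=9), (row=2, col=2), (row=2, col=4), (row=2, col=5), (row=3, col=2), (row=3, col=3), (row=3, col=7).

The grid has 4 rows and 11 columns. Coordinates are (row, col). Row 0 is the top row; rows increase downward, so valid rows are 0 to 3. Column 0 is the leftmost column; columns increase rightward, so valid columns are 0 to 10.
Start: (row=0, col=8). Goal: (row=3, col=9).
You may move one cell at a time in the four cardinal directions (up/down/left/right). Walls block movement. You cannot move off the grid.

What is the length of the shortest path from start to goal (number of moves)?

BFS from (row=0, col=8) until reaching (row=3, col=9):
  Distance 0: (row=0, col=8)
  Distance 1: (row=0, col=7), (row=0, col=9), (row=1, col=8)
  Distance 2: (row=0, col=6), (row=1, col=7), (row=2, col=8)
  Distance 3: (row=2, col=7), (row=2, col=9), (row=3, col=8)
  Distance 4: (row=2, col=6), (row=2, col=10), (row=3, col=9)  <- goal reached here
One shortest path (4 moves): (row=0, col=8) -> (row=1, col=8) -> (row=2, col=8) -> (row=2, col=9) -> (row=3, col=9)

Answer: Shortest path length: 4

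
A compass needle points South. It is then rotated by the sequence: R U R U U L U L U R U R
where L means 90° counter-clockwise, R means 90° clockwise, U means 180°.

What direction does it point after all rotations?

Start: South
  R (right (90° clockwise)) -> West
  U (U-turn (180°)) -> East
  R (right (90° clockwise)) -> South
  U (U-turn (180°)) -> North
  U (U-turn (180°)) -> South
  L (left (90° counter-clockwise)) -> East
  U (U-turn (180°)) -> West
  L (left (90° counter-clockwise)) -> South
  U (U-turn (180°)) -> North
  R (right (90° clockwise)) -> East
  U (U-turn (180°)) -> West
  R (right (90° clockwise)) -> North
Final: North

Answer: Final heading: North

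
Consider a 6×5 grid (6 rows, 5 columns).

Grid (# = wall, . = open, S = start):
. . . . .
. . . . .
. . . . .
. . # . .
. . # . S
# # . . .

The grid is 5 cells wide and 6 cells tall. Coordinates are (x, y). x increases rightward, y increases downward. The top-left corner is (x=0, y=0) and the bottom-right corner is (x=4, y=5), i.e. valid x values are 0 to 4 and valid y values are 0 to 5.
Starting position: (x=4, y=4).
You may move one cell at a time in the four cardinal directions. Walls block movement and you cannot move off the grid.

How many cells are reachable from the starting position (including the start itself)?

BFS flood-fill from (x=4, y=4):
  Distance 0: (x=4, y=4)
  Distance 1: (x=4, y=3), (x=3, y=4), (x=4, y=5)
  Distance 2: (x=4, y=2), (x=3, y=3), (x=3, y=5)
  Distance 3: (x=4, y=1), (x=3, y=2), (x=2, y=5)
  Distance 4: (x=4, y=0), (x=3, y=1), (x=2, y=2)
  Distance 5: (x=3, y=0), (x=2, y=1), (x=1, y=2)
  Distance 6: (x=2, y=0), (x=1, y=1), (x=0, y=2), (x=1, y=3)
  Distance 7: (x=1, y=0), (x=0, y=1), (x=0, y=3), (x=1, y=4)
  Distance 8: (x=0, y=0), (x=0, y=4)
Total reachable: 26 (grid has 26 open cells total)

Answer: Reachable cells: 26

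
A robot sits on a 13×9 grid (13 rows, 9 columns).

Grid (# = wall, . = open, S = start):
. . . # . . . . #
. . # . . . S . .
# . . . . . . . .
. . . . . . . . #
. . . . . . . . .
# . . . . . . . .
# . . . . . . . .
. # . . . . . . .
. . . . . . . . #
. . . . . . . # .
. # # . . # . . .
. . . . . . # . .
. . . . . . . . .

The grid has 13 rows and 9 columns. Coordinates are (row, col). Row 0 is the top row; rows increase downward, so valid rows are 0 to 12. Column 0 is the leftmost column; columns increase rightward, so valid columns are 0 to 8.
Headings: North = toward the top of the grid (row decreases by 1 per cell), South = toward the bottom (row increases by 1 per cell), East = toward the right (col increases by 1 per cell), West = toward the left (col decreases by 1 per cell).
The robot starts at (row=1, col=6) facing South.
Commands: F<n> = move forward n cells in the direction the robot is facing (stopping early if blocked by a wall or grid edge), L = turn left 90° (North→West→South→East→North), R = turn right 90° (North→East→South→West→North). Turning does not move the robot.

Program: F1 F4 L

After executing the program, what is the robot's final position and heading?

Answer: Final position: (row=6, col=6), facing East

Derivation:
Start: (row=1, col=6), facing South
  F1: move forward 1, now at (row=2, col=6)
  F4: move forward 4, now at (row=6, col=6)
  L: turn left, now facing East
Final: (row=6, col=6), facing East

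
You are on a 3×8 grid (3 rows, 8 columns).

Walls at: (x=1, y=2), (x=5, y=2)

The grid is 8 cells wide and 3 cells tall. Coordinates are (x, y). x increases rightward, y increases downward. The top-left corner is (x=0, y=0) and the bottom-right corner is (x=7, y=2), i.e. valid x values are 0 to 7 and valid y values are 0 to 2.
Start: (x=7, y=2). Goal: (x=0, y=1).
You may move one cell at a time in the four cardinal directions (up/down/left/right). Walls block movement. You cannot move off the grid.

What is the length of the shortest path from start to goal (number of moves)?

BFS from (x=7, y=2) until reaching (x=0, y=1):
  Distance 0: (x=7, y=2)
  Distance 1: (x=7, y=1), (x=6, y=2)
  Distance 2: (x=7, y=0), (x=6, y=1)
  Distance 3: (x=6, y=0), (x=5, y=1)
  Distance 4: (x=5, y=0), (x=4, y=1)
  Distance 5: (x=4, y=0), (x=3, y=1), (x=4, y=2)
  Distance 6: (x=3, y=0), (x=2, y=1), (x=3, y=2)
  Distance 7: (x=2, y=0), (x=1, y=1), (x=2, y=2)
  Distance 8: (x=1, y=0), (x=0, y=1)  <- goal reached here
One shortest path (8 moves): (x=7, y=2) -> (x=6, y=2) -> (x=6, y=1) -> (x=5, y=1) -> (x=4, y=1) -> (x=3, y=1) -> (x=2, y=1) -> (x=1, y=1) -> (x=0, y=1)

Answer: Shortest path length: 8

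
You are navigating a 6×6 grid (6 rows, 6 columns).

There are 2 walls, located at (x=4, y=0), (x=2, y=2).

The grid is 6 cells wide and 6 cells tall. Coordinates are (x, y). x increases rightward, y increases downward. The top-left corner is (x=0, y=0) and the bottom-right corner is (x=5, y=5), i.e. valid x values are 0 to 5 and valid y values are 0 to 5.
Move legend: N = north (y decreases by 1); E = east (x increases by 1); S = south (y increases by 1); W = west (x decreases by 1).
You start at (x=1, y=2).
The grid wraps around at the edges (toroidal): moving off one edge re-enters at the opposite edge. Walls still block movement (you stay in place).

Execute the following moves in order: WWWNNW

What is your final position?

Start: (x=1, y=2)
  W (west): (x=1, y=2) -> (x=0, y=2)
  W (west): (x=0, y=2) -> (x=5, y=2)
  W (west): (x=5, y=2) -> (x=4, y=2)
  N (north): (x=4, y=2) -> (x=4, y=1)
  N (north): blocked, stay at (x=4, y=1)
  W (west): (x=4, y=1) -> (x=3, y=1)
Final: (x=3, y=1)

Answer: Final position: (x=3, y=1)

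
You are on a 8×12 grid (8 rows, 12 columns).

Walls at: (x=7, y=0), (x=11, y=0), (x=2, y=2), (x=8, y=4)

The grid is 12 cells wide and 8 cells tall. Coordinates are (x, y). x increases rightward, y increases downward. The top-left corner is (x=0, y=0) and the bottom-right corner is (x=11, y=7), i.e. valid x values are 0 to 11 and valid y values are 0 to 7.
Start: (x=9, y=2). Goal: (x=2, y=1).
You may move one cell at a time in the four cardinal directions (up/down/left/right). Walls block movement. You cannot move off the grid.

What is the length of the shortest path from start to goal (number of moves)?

BFS from (x=9, y=2) until reaching (x=2, y=1):
  Distance 0: (x=9, y=2)
  Distance 1: (x=9, y=1), (x=8, y=2), (x=10, y=2), (x=9, y=3)
  Distance 2: (x=9, y=0), (x=8, y=1), (x=10, y=1), (x=7, y=2), (x=11, y=2), (x=8, y=3), (x=10, y=3), (x=9, y=4)
  Distance 3: (x=8, y=0), (x=10, y=0), (x=7, y=1), (x=11, y=1), (x=6, y=2), (x=7, y=3), (x=11, y=3), (x=10, y=4), (x=9, y=5)
  Distance 4: (x=6, y=1), (x=5, y=2), (x=6, y=3), (x=7, y=4), (x=11, y=4), (x=8, y=5), (x=10, y=5), (x=9, y=6)
  Distance 5: (x=6, y=0), (x=5, y=1), (x=4, y=2), (x=5, y=3), (x=6, y=4), (x=7, y=5), (x=11, y=5), (x=8, y=6), (x=10, y=6), (x=9, y=7)
  Distance 6: (x=5, y=0), (x=4, y=1), (x=3, y=2), (x=4, y=3), (x=5, y=4), (x=6, y=5), (x=7, y=6), (x=11, y=6), (x=8, y=7), (x=10, y=7)
  Distance 7: (x=4, y=0), (x=3, y=1), (x=3, y=3), (x=4, y=4), (x=5, y=5), (x=6, y=6), (x=7, y=7), (x=11, y=7)
  Distance 8: (x=3, y=0), (x=2, y=1), (x=2, y=3), (x=3, y=4), (x=4, y=5), (x=5, y=6), (x=6, y=7)  <- goal reached here
One shortest path (8 moves): (x=9, y=2) -> (x=8, y=2) -> (x=7, y=2) -> (x=6, y=2) -> (x=5, y=2) -> (x=4, y=2) -> (x=3, y=2) -> (x=3, y=1) -> (x=2, y=1)

Answer: Shortest path length: 8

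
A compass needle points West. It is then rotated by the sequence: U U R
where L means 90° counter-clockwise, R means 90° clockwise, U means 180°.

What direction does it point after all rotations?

Start: West
  U (U-turn (180°)) -> East
  U (U-turn (180°)) -> West
  R (right (90° clockwise)) -> North
Final: North

Answer: Final heading: North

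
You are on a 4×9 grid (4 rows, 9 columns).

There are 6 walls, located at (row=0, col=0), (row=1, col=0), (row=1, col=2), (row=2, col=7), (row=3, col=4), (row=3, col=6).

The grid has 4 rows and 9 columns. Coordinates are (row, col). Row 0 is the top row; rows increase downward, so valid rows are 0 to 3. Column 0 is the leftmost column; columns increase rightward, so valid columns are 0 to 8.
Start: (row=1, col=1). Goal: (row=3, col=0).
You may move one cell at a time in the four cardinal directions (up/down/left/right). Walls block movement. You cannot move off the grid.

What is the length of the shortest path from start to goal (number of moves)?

BFS from (row=1, col=1) until reaching (row=3, col=0):
  Distance 0: (row=1, col=1)
  Distance 1: (row=0, col=1), (row=2, col=1)
  Distance 2: (row=0, col=2), (row=2, col=0), (row=2, col=2), (row=3, col=1)
  Distance 3: (row=0, col=3), (row=2, col=3), (row=3, col=0), (row=3, col=2)  <- goal reached here
One shortest path (3 moves): (row=1, col=1) -> (row=2, col=1) -> (row=2, col=0) -> (row=3, col=0)

Answer: Shortest path length: 3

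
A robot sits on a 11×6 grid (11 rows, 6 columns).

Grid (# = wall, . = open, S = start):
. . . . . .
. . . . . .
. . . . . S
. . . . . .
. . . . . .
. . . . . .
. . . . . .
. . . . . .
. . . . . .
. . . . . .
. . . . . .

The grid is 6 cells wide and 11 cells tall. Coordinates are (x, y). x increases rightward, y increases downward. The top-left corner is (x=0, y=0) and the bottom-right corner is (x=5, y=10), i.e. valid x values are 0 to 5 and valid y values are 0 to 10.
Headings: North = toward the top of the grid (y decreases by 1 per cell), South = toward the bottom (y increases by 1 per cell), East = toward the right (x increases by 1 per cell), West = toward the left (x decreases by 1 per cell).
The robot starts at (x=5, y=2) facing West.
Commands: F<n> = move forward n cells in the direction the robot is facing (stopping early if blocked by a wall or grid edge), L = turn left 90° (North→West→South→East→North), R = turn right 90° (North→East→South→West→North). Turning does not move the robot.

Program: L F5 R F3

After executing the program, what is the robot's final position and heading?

Start: (x=5, y=2), facing West
  L: turn left, now facing South
  F5: move forward 5, now at (x=5, y=7)
  R: turn right, now facing West
  F3: move forward 3, now at (x=2, y=7)
Final: (x=2, y=7), facing West

Answer: Final position: (x=2, y=7), facing West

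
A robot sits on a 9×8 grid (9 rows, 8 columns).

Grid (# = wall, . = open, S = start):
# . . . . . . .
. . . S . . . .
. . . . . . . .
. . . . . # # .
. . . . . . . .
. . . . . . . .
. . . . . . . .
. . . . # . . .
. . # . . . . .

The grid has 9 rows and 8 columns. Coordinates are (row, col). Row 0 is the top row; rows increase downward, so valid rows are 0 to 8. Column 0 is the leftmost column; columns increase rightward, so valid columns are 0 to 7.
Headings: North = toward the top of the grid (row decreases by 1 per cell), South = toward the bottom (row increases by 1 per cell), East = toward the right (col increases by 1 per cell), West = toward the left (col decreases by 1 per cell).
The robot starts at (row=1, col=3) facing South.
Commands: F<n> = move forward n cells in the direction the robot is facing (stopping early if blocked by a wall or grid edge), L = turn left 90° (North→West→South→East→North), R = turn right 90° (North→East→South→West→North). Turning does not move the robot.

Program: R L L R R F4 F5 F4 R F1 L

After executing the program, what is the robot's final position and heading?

Start: (row=1, col=3), facing South
  R: turn right, now facing West
  L: turn left, now facing South
  L: turn left, now facing East
  R: turn right, now facing South
  R: turn right, now facing West
  F4: move forward 3/4 (blocked), now at (row=1, col=0)
  F5: move forward 0/5 (blocked), now at (row=1, col=0)
  F4: move forward 0/4 (blocked), now at (row=1, col=0)
  R: turn right, now facing North
  F1: move forward 0/1 (blocked), now at (row=1, col=0)
  L: turn left, now facing West
Final: (row=1, col=0), facing West

Answer: Final position: (row=1, col=0), facing West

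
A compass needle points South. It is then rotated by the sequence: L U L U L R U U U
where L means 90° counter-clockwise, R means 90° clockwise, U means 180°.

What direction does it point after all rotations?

Start: South
  L (left (90° counter-clockwise)) -> East
  U (U-turn (180°)) -> West
  L (left (90° counter-clockwise)) -> South
  U (U-turn (180°)) -> North
  L (left (90° counter-clockwise)) -> West
  R (right (90° clockwise)) -> North
  U (U-turn (180°)) -> South
  U (U-turn (180°)) -> North
  U (U-turn (180°)) -> South
Final: South

Answer: Final heading: South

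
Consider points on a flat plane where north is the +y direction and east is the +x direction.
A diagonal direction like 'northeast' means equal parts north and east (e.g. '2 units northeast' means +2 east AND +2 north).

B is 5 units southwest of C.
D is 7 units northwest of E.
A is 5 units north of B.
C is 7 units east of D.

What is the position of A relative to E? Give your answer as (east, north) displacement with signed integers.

Place E at the origin (east=0, north=0).
  D is 7 units northwest of E: delta (east=-7, north=+7); D at (east=-7, north=7).
  C is 7 units east of D: delta (east=+7, north=+0); C at (east=0, north=7).
  B is 5 units southwest of C: delta (east=-5, north=-5); B at (east=-5, north=2).
  A is 5 units north of B: delta (east=+0, north=+5); A at (east=-5, north=7).
Therefore A relative to E: (east=-5, north=7).

Answer: A is at (east=-5, north=7) relative to E.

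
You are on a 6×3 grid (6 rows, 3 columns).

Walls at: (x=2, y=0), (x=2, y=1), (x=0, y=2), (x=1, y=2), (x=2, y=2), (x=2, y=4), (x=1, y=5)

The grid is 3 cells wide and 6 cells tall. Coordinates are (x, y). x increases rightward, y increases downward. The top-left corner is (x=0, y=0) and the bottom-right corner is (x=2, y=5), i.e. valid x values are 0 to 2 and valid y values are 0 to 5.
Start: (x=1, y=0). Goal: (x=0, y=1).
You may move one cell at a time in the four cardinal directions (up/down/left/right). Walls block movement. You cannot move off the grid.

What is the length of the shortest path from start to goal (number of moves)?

BFS from (x=1, y=0) until reaching (x=0, y=1):
  Distance 0: (x=1, y=0)
  Distance 1: (x=0, y=0), (x=1, y=1)
  Distance 2: (x=0, y=1)  <- goal reached here
One shortest path (2 moves): (x=1, y=0) -> (x=0, y=0) -> (x=0, y=1)

Answer: Shortest path length: 2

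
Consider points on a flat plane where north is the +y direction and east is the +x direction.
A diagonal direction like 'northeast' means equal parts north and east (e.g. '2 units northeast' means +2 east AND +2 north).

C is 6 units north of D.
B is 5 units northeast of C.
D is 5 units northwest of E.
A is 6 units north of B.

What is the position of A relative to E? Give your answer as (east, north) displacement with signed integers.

Answer: A is at (east=0, north=22) relative to E.

Derivation:
Place E at the origin (east=0, north=0).
  D is 5 units northwest of E: delta (east=-5, north=+5); D at (east=-5, north=5).
  C is 6 units north of D: delta (east=+0, north=+6); C at (east=-5, north=11).
  B is 5 units northeast of C: delta (east=+5, north=+5); B at (east=0, north=16).
  A is 6 units north of B: delta (east=+0, north=+6); A at (east=0, north=22).
Therefore A relative to E: (east=0, north=22).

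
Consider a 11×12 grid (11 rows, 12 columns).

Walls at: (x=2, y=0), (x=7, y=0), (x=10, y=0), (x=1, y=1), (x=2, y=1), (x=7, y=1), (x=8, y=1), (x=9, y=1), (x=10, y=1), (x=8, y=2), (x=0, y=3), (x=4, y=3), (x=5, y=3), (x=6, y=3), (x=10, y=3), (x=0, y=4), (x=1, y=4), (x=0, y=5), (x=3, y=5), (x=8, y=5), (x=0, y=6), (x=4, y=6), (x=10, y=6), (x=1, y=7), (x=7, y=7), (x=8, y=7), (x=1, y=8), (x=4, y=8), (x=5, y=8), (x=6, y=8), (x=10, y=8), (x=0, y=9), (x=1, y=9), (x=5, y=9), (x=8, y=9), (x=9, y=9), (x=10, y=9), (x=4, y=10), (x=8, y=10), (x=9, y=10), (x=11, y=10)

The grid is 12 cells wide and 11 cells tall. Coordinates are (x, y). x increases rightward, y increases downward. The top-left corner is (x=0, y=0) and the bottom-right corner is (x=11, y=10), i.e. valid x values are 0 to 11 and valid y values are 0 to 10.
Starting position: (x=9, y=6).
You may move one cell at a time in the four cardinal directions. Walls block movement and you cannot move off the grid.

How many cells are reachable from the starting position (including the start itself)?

Answer: Reachable cells: 86

Derivation:
BFS flood-fill from (x=9, y=6):
  Distance 0: (x=9, y=6)
  Distance 1: (x=9, y=5), (x=8, y=6), (x=9, y=7)
  Distance 2: (x=9, y=4), (x=10, y=5), (x=7, y=6), (x=10, y=7), (x=9, y=8)
  Distance 3: (x=9, y=3), (x=8, y=4), (x=10, y=4), (x=7, y=5), (x=11, y=5), (x=6, y=6), (x=11, y=7), (x=8, y=8)
  Distance 4: (x=9, y=2), (x=8, y=3), (x=7, y=4), (x=11, y=4), (x=6, y=5), (x=5, y=6), (x=11, y=6), (x=6, y=7), (x=7, y=8), (x=11, y=8)
  Distance 5: (x=10, y=2), (x=7, y=3), (x=11, y=3), (x=6, y=4), (x=5, y=5), (x=5, y=7), (x=7, y=9), (x=11, y=9)
  Distance 6: (x=7, y=2), (x=11, y=2), (x=5, y=4), (x=4, y=5), (x=4, y=7), (x=6, y=9), (x=7, y=10)
  Distance 7: (x=11, y=1), (x=6, y=2), (x=4, y=4), (x=3, y=7), (x=6, y=10)
  Distance 8: (x=11, y=0), (x=6, y=1), (x=5, y=2), (x=3, y=4), (x=3, y=6), (x=2, y=7), (x=3, y=8), (x=5, y=10)
  Distance 9: (x=6, y=0), (x=5, y=1), (x=4, y=2), (x=3, y=3), (x=2, y=4), (x=2, y=6), (x=2, y=8), (x=3, y=9)
  Distance 10: (x=5, y=0), (x=4, y=1), (x=3, y=2), (x=2, y=3), (x=2, y=5), (x=1, y=6), (x=2, y=9), (x=4, y=9), (x=3, y=10)
  Distance 11: (x=4, y=0), (x=3, y=1), (x=2, y=2), (x=1, y=3), (x=1, y=5), (x=2, y=10)
  Distance 12: (x=3, y=0), (x=1, y=2), (x=1, y=10)
  Distance 13: (x=0, y=2), (x=0, y=10)
  Distance 14: (x=0, y=1)
  Distance 15: (x=0, y=0)
  Distance 16: (x=1, y=0)
Total reachable: 86 (grid has 91 open cells total)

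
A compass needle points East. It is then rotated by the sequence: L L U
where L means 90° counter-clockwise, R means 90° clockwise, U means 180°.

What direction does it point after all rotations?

Start: East
  L (left (90° counter-clockwise)) -> North
  L (left (90° counter-clockwise)) -> West
  U (U-turn (180°)) -> East
Final: East

Answer: Final heading: East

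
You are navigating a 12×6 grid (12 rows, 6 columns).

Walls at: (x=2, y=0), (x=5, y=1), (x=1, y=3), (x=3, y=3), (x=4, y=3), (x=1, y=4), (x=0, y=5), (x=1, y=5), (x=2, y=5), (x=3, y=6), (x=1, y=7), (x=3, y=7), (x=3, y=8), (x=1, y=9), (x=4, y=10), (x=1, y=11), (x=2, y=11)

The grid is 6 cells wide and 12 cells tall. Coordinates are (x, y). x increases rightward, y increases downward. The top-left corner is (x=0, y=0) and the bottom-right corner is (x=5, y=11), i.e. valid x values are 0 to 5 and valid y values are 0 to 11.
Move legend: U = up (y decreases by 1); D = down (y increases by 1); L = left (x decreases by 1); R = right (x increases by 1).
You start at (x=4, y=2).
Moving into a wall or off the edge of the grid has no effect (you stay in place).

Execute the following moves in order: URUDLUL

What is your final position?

Answer: Final position: (x=3, y=0)

Derivation:
Start: (x=4, y=2)
  U (up): (x=4, y=2) -> (x=4, y=1)
  R (right): blocked, stay at (x=4, y=1)
  U (up): (x=4, y=1) -> (x=4, y=0)
  D (down): (x=4, y=0) -> (x=4, y=1)
  L (left): (x=4, y=1) -> (x=3, y=1)
  U (up): (x=3, y=1) -> (x=3, y=0)
  L (left): blocked, stay at (x=3, y=0)
Final: (x=3, y=0)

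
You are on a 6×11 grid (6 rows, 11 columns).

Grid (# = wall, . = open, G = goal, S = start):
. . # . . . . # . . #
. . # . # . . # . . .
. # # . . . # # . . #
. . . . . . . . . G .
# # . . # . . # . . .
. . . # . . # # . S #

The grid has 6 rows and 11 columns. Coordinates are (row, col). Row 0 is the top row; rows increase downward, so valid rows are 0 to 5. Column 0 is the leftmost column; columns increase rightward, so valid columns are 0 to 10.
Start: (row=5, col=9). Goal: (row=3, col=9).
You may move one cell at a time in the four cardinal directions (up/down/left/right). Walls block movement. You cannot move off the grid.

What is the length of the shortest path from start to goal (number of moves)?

BFS from (row=5, col=9) until reaching (row=3, col=9):
  Distance 0: (row=5, col=9)
  Distance 1: (row=4, col=9), (row=5, col=8)
  Distance 2: (row=3, col=9), (row=4, col=8), (row=4, col=10)  <- goal reached here
One shortest path (2 moves): (row=5, col=9) -> (row=4, col=9) -> (row=3, col=9)

Answer: Shortest path length: 2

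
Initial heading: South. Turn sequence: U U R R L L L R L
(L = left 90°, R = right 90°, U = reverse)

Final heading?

Start: South
  U (U-turn (180°)) -> North
  U (U-turn (180°)) -> South
  R (right (90° clockwise)) -> West
  R (right (90° clockwise)) -> North
  L (left (90° counter-clockwise)) -> West
  L (left (90° counter-clockwise)) -> South
  L (left (90° counter-clockwise)) -> East
  R (right (90° clockwise)) -> South
  L (left (90° counter-clockwise)) -> East
Final: East

Answer: Final heading: East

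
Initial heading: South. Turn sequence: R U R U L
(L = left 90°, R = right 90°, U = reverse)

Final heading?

Start: South
  R (right (90° clockwise)) -> West
  U (U-turn (180°)) -> East
  R (right (90° clockwise)) -> South
  U (U-turn (180°)) -> North
  L (left (90° counter-clockwise)) -> West
Final: West

Answer: Final heading: West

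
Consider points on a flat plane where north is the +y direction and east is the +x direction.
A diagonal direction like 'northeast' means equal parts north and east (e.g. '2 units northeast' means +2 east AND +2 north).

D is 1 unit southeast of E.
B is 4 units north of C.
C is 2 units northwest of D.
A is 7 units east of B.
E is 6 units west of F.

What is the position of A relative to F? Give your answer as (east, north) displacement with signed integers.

Answer: A is at (east=0, north=5) relative to F.

Derivation:
Place F at the origin (east=0, north=0).
  E is 6 units west of F: delta (east=-6, north=+0); E at (east=-6, north=0).
  D is 1 unit southeast of E: delta (east=+1, north=-1); D at (east=-5, north=-1).
  C is 2 units northwest of D: delta (east=-2, north=+2); C at (east=-7, north=1).
  B is 4 units north of C: delta (east=+0, north=+4); B at (east=-7, north=5).
  A is 7 units east of B: delta (east=+7, north=+0); A at (east=0, north=5).
Therefore A relative to F: (east=0, north=5).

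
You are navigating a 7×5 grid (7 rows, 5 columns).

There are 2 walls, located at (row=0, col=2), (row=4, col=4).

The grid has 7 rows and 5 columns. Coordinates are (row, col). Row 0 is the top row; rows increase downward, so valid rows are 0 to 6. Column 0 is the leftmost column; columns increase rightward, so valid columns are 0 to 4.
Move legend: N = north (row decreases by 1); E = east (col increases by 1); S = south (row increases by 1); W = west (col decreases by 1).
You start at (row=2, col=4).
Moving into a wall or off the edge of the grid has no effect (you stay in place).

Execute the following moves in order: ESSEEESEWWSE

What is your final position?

Answer: Final position: (row=4, col=3)

Derivation:
Start: (row=2, col=4)
  E (east): blocked, stay at (row=2, col=4)
  S (south): (row=2, col=4) -> (row=3, col=4)
  S (south): blocked, stay at (row=3, col=4)
  [×3]E (east): blocked, stay at (row=3, col=4)
  S (south): blocked, stay at (row=3, col=4)
  E (east): blocked, stay at (row=3, col=4)
  W (west): (row=3, col=4) -> (row=3, col=3)
  W (west): (row=3, col=3) -> (row=3, col=2)
  S (south): (row=3, col=2) -> (row=4, col=2)
  E (east): (row=4, col=2) -> (row=4, col=3)
Final: (row=4, col=3)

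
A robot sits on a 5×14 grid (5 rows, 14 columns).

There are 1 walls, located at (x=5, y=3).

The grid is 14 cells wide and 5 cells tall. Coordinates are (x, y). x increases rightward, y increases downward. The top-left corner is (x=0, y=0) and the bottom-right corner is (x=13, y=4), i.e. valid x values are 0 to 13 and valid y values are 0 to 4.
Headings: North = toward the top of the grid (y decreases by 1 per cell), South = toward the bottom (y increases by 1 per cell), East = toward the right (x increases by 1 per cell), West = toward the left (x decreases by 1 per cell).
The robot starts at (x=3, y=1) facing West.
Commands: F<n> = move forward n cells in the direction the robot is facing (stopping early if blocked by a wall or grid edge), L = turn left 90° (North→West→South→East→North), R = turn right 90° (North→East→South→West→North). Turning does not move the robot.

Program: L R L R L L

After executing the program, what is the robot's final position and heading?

Answer: Final position: (x=3, y=1), facing East

Derivation:
Start: (x=3, y=1), facing West
  L: turn left, now facing South
  R: turn right, now facing West
  L: turn left, now facing South
  R: turn right, now facing West
  L: turn left, now facing South
  L: turn left, now facing East
Final: (x=3, y=1), facing East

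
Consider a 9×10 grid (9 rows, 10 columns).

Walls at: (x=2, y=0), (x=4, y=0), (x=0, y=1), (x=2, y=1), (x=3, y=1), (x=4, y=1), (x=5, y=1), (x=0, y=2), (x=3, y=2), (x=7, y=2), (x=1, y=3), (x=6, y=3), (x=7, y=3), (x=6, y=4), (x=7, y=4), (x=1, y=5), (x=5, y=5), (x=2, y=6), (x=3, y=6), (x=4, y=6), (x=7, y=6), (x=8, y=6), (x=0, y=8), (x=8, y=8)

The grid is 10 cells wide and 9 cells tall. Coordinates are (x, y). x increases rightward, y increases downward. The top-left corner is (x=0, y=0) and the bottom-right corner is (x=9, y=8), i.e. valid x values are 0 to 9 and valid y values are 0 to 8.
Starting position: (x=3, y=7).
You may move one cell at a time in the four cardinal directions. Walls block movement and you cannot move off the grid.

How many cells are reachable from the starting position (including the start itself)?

Answer: Reachable cells: 65

Derivation:
BFS flood-fill from (x=3, y=7):
  Distance 0: (x=3, y=7)
  Distance 1: (x=2, y=7), (x=4, y=7), (x=3, y=8)
  Distance 2: (x=1, y=7), (x=5, y=7), (x=2, y=8), (x=4, y=8)
  Distance 3: (x=1, y=6), (x=5, y=6), (x=0, y=7), (x=6, y=7), (x=1, y=8), (x=5, y=8)
  Distance 4: (x=0, y=6), (x=6, y=6), (x=7, y=7), (x=6, y=8)
  Distance 5: (x=0, y=5), (x=6, y=5), (x=8, y=7), (x=7, y=8)
  Distance 6: (x=0, y=4), (x=7, y=5), (x=9, y=7)
  Distance 7: (x=0, y=3), (x=1, y=4), (x=8, y=5), (x=9, y=6), (x=9, y=8)
  Distance 8: (x=2, y=4), (x=8, y=4), (x=9, y=5)
  Distance 9: (x=2, y=3), (x=8, y=3), (x=3, y=4), (x=9, y=4), (x=2, y=5)
  Distance 10: (x=2, y=2), (x=8, y=2), (x=3, y=3), (x=9, y=3), (x=4, y=4), (x=3, y=5)
  Distance 11: (x=8, y=1), (x=1, y=2), (x=9, y=2), (x=4, y=3), (x=5, y=4), (x=4, y=5)
  Distance 12: (x=8, y=0), (x=1, y=1), (x=7, y=1), (x=9, y=1), (x=4, y=2), (x=5, y=3)
  Distance 13: (x=1, y=0), (x=7, y=0), (x=9, y=0), (x=6, y=1), (x=5, y=2)
  Distance 14: (x=0, y=0), (x=6, y=0), (x=6, y=2)
  Distance 15: (x=5, y=0)
Total reachable: 65 (grid has 66 open cells total)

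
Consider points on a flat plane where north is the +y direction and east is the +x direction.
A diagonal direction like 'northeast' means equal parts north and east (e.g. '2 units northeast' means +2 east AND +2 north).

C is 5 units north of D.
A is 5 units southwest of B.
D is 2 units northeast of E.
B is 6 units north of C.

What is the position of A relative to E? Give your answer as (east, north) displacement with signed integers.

Answer: A is at (east=-3, north=8) relative to E.

Derivation:
Place E at the origin (east=0, north=0).
  D is 2 units northeast of E: delta (east=+2, north=+2); D at (east=2, north=2).
  C is 5 units north of D: delta (east=+0, north=+5); C at (east=2, north=7).
  B is 6 units north of C: delta (east=+0, north=+6); B at (east=2, north=13).
  A is 5 units southwest of B: delta (east=-5, north=-5); A at (east=-3, north=8).
Therefore A relative to E: (east=-3, north=8).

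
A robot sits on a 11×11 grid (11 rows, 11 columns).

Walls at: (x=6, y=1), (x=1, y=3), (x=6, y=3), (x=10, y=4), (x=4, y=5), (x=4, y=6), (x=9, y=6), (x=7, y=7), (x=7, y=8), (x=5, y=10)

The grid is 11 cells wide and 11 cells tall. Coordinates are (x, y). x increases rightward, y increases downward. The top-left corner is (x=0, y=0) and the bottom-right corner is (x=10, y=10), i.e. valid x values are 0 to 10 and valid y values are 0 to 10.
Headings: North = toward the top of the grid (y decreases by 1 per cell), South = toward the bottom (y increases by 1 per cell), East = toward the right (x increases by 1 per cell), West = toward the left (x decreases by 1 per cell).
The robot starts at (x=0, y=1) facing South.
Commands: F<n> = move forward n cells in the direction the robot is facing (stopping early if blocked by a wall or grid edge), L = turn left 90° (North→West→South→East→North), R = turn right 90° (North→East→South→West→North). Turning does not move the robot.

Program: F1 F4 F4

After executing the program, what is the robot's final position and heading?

Answer: Final position: (x=0, y=10), facing South

Derivation:
Start: (x=0, y=1), facing South
  F1: move forward 1, now at (x=0, y=2)
  F4: move forward 4, now at (x=0, y=6)
  F4: move forward 4, now at (x=0, y=10)
Final: (x=0, y=10), facing South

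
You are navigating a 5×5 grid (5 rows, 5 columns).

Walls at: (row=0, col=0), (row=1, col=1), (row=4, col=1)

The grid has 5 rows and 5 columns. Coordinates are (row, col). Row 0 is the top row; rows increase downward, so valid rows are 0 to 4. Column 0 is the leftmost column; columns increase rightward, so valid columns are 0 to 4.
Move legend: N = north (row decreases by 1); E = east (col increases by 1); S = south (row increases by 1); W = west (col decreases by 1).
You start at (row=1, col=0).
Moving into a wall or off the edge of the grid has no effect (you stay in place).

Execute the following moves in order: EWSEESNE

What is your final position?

Start: (row=1, col=0)
  E (east): blocked, stay at (row=1, col=0)
  W (west): blocked, stay at (row=1, col=0)
  S (south): (row=1, col=0) -> (row=2, col=0)
  E (east): (row=2, col=0) -> (row=2, col=1)
  E (east): (row=2, col=1) -> (row=2, col=2)
  S (south): (row=2, col=2) -> (row=3, col=2)
  N (north): (row=3, col=2) -> (row=2, col=2)
  E (east): (row=2, col=2) -> (row=2, col=3)
Final: (row=2, col=3)

Answer: Final position: (row=2, col=3)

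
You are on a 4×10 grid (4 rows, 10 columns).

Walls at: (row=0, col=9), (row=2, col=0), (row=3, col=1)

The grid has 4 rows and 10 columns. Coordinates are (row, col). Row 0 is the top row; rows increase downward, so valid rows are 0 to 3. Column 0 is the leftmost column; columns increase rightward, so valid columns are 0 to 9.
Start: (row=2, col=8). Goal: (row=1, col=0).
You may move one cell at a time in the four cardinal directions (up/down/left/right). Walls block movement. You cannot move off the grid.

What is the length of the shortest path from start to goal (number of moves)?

BFS from (row=2, col=8) until reaching (row=1, col=0):
  Distance 0: (row=2, col=8)
  Distance 1: (row=1, col=8), (row=2, col=7), (row=2, col=9), (row=3, col=8)
  Distance 2: (row=0, col=8), (row=1, col=7), (row=1, col=9), (row=2, col=6), (row=3, col=7), (row=3, col=9)
  Distance 3: (row=0, col=7), (row=1, col=6), (row=2, col=5), (row=3, col=6)
  Distance 4: (row=0, col=6), (row=1, col=5), (row=2, col=4), (row=3, col=5)
  Distance 5: (row=0, col=5), (row=1, col=4), (row=2, col=3), (row=3, col=4)
  Distance 6: (row=0, col=4), (row=1, col=3), (row=2, col=2), (row=3, col=3)
  Distance 7: (row=0, col=3), (row=1, col=2), (row=2, col=1), (row=3, col=2)
  Distance 8: (row=0, col=2), (row=1, col=1)
  Distance 9: (row=0, col=1), (row=1, col=0)  <- goal reached here
One shortest path (9 moves): (row=2, col=8) -> (row=2, col=7) -> (row=2, col=6) -> (row=2, col=5) -> (row=2, col=4) -> (row=2, col=3) -> (row=2, col=2) -> (row=2, col=1) -> (row=1, col=1) -> (row=1, col=0)

Answer: Shortest path length: 9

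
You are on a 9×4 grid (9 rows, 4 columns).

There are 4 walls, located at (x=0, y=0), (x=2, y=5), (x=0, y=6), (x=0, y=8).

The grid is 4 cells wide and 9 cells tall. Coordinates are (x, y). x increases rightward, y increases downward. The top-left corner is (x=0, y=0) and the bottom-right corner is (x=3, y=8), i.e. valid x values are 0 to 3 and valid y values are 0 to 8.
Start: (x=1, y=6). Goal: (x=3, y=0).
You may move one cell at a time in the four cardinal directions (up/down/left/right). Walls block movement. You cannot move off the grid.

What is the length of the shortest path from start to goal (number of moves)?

Answer: Shortest path length: 8

Derivation:
BFS from (x=1, y=6) until reaching (x=3, y=0):
  Distance 0: (x=1, y=6)
  Distance 1: (x=1, y=5), (x=2, y=6), (x=1, y=7)
  Distance 2: (x=1, y=4), (x=0, y=5), (x=3, y=6), (x=0, y=7), (x=2, y=7), (x=1, y=8)
  Distance 3: (x=1, y=3), (x=0, y=4), (x=2, y=4), (x=3, y=5), (x=3, y=7), (x=2, y=8)
  Distance 4: (x=1, y=2), (x=0, y=3), (x=2, y=3), (x=3, y=4), (x=3, y=8)
  Distance 5: (x=1, y=1), (x=0, y=2), (x=2, y=2), (x=3, y=3)
  Distance 6: (x=1, y=0), (x=0, y=1), (x=2, y=1), (x=3, y=2)
  Distance 7: (x=2, y=0), (x=3, y=1)
  Distance 8: (x=3, y=0)  <- goal reached here
One shortest path (8 moves): (x=1, y=6) -> (x=2, y=6) -> (x=3, y=6) -> (x=3, y=5) -> (x=3, y=4) -> (x=3, y=3) -> (x=3, y=2) -> (x=3, y=1) -> (x=3, y=0)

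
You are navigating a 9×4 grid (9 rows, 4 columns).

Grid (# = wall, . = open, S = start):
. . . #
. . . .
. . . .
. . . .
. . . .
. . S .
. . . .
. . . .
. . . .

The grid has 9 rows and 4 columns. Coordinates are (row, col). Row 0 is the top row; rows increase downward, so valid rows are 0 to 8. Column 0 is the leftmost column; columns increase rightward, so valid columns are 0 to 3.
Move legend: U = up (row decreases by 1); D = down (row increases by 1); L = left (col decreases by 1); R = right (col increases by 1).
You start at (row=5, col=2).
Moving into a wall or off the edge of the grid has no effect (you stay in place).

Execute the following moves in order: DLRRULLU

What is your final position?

Start: (row=5, col=2)
  D (down): (row=5, col=2) -> (row=6, col=2)
  L (left): (row=6, col=2) -> (row=6, col=1)
  R (right): (row=6, col=1) -> (row=6, col=2)
  R (right): (row=6, col=2) -> (row=6, col=3)
  U (up): (row=6, col=3) -> (row=5, col=3)
  L (left): (row=5, col=3) -> (row=5, col=2)
  L (left): (row=5, col=2) -> (row=5, col=1)
  U (up): (row=5, col=1) -> (row=4, col=1)
Final: (row=4, col=1)

Answer: Final position: (row=4, col=1)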